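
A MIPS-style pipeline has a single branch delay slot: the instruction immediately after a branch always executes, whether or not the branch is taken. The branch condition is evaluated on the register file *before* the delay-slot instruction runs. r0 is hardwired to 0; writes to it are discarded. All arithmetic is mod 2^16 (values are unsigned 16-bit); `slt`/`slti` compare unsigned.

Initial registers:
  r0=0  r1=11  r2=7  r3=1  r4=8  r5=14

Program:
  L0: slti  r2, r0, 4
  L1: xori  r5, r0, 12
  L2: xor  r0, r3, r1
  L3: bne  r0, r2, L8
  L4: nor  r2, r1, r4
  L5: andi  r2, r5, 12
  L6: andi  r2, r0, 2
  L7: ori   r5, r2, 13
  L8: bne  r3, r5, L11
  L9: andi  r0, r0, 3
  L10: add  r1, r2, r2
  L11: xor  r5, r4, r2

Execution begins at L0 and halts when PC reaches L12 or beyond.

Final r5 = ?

65532

#0 slti  r2, r0, 4 ; 0/11/1/1/8/14
#1 xori  r5, r0, 12 ; 0/11/1/1/8/12
#2 xor  r0, r3, r1 ; 0/11/1/1/8/12
#3 bne  r0, r2, L8 ; 0/11/1/1/8/12 ; →target
#4 nor  r2, r1, r4 ; 0/11/65524/1/8/12
#8 bne  r3, r5, L11 ; 0/11/65524/1/8/12 ; →target
#9 andi  r0, r0, 3 ; 0/11/65524/1/8/12
#11 xor  r5, r4, r2 ; 0/11/65524/1/8/65532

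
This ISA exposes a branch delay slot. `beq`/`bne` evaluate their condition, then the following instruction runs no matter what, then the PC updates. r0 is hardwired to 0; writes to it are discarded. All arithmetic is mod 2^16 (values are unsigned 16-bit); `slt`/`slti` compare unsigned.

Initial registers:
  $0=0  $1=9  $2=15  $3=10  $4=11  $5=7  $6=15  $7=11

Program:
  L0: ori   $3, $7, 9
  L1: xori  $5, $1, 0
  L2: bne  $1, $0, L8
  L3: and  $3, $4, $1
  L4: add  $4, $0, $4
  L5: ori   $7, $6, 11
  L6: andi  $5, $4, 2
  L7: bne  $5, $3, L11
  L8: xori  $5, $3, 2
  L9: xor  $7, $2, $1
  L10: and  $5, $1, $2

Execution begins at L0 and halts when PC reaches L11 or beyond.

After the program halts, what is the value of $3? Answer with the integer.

  step pc=0: ori   $3, $7, 9  regs=(0,9,15,11,11,7,15,11)
  step pc=1: xori  $5, $1, 0  regs=(0,9,15,11,11,9,15,11)
  step pc=2: bne  $1, $0, L8  cond=T  regs=(0,9,15,11,11,9,15,11)
  step pc=3: and  $3, $4, $1  regs=(0,9,15,9,11,9,15,11)
  step pc=8: xori  $5, $3, 2  regs=(0,9,15,9,11,11,15,11)
  step pc=9: xor  $7, $2, $1  regs=(0,9,15,9,11,11,15,6)
  step pc=10: and  $5, $1, $2  regs=(0,9,15,9,11,9,15,6)

9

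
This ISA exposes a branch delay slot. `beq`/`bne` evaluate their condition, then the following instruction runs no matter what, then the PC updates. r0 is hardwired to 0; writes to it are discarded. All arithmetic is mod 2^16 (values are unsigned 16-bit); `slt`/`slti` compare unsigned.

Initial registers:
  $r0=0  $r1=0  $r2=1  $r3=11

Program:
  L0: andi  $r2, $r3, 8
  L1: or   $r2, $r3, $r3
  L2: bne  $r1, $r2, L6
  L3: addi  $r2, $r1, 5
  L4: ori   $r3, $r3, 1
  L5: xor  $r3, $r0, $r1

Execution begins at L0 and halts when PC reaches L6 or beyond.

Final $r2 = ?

5

[0] andi  $r2, $r3, 8  →  {$r0:0, $r1:0, $r2:8, $r3:11}
[1] or   $r2, $r3, $r3  →  {$r0:0, $r1:0, $r2:11, $r3:11}
[2] bne  $r1, $r2, L6  →  {$r0:0, $r1:0, $r2:11, $r3:11}  ⟨branch taken⟩
[3] addi  $r2, $r1, 5  →  {$r0:0, $r1:0, $r2:5, $r3:11}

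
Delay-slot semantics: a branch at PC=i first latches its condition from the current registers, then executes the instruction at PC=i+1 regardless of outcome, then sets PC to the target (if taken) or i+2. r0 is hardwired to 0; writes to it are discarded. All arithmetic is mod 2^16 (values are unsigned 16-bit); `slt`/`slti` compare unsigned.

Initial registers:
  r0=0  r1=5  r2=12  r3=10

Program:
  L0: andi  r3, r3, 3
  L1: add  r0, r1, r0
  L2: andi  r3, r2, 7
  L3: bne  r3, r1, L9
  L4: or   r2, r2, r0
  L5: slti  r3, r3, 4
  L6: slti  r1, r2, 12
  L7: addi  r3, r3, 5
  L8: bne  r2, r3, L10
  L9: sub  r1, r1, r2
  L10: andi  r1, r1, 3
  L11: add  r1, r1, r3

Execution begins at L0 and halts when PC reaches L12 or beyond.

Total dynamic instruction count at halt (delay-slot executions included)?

8

[0] andi  r3, r3, 3  →  {r0:0, r1:5, r2:12, r3:2}
[1] add  r0, r1, r0  →  {r0:0, r1:5, r2:12, r3:2}
[2] andi  r3, r2, 7  →  {r0:0, r1:5, r2:12, r3:4}
[3] bne  r3, r1, L9  →  {r0:0, r1:5, r2:12, r3:4}  ⟨branch taken⟩
[4] or   r2, r2, r0  →  {r0:0, r1:5, r2:12, r3:4}
[9] sub  r1, r1, r2  →  {r0:0, r1:65529, r2:12, r3:4}
[10] andi  r1, r1, 3  →  {r0:0, r1:1, r2:12, r3:4}
[11] add  r1, r1, r3  →  {r0:0, r1:5, r2:12, r3:4}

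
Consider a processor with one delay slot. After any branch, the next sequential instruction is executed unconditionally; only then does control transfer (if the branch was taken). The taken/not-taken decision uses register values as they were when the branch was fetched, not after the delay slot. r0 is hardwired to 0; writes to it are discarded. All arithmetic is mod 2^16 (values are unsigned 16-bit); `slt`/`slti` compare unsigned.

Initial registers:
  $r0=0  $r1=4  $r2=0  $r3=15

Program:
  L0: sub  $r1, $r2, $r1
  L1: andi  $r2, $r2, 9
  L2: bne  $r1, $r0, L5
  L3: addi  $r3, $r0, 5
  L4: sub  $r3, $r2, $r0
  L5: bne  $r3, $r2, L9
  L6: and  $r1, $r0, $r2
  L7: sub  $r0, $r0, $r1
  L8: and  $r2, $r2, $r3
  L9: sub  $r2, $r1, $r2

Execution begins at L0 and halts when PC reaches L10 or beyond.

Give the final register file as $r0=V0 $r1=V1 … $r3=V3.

#0 sub  $r1, $r2, $r1 ; 0/65532/0/15
#1 andi  $r2, $r2, 9 ; 0/65532/0/15
#2 bne  $r1, $r0, L5 ; 0/65532/0/15 ; →target
#3 addi  $r3, $r0, 5 ; 0/65532/0/5
#5 bne  $r3, $r2, L9 ; 0/65532/0/5 ; →target
#6 and  $r1, $r0, $r2 ; 0/0/0/5
#9 sub  $r2, $r1, $r2 ; 0/0/0/5

$r0=0 $r1=0 $r2=0 $r3=5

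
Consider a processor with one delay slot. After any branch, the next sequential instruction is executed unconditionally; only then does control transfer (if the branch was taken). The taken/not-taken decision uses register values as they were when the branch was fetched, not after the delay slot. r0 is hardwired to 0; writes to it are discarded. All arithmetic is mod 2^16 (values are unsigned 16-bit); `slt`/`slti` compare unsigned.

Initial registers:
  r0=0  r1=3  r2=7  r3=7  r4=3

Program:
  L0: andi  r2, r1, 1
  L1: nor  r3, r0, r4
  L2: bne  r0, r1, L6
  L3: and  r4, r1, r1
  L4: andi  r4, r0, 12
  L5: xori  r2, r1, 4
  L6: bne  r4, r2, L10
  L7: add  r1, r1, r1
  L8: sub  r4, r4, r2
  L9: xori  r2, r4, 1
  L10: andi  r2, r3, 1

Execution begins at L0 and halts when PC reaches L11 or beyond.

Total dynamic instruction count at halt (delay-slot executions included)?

  step pc=0: andi  r2, r1, 1  regs=(0,3,1,7,3)
  step pc=1: nor  r3, r0, r4  regs=(0,3,1,65532,3)
  step pc=2: bne  r0, r1, L6  cond=T  regs=(0,3,1,65532,3)
  step pc=3: and  r4, r1, r1  regs=(0,3,1,65532,3)
  step pc=6: bne  r4, r2, L10  cond=T  regs=(0,3,1,65532,3)
  step pc=7: add  r1, r1, r1  regs=(0,6,1,65532,3)
  step pc=10: andi  r2, r3, 1  regs=(0,6,0,65532,3)

7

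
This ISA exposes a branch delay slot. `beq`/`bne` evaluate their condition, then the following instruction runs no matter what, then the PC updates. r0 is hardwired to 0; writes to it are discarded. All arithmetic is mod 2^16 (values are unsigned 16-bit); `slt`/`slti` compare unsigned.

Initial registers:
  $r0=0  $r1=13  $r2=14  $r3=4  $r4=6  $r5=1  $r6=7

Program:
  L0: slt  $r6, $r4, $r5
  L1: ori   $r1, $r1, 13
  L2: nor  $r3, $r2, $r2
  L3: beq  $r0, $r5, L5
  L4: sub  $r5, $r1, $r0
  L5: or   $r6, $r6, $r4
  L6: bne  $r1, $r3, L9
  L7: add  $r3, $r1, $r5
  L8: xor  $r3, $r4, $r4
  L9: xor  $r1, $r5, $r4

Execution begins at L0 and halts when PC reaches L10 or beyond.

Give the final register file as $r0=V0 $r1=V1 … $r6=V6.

PC=0  slt  $r6, $r4, $r5     | $r0=0 $r1=13 $r2=14 $r3=4 $r4=6 $r5=1 $r6=0
PC=1  ori   $r1, $r1, 13     | $r0=0 $r1=13 $r2=14 $r3=4 $r4=6 $r5=1 $r6=0
PC=2  nor  $r3, $r2, $r2     | $r0=0 $r1=13 $r2=14 $r3=65521 $r4=6 $r5=1 $r6=0
PC=3  beq  $r0, $r5, L5      | $r0=0 $r1=13 $r2=14 $r3=65521 $r4=6 $r5=1 $r6=0  [not taken]
PC=4  sub  $r5, $r1, $r0     | $r0=0 $r1=13 $r2=14 $r3=65521 $r4=6 $r5=13 $r6=0
PC=5  or   $r6, $r6, $r4     | $r0=0 $r1=13 $r2=14 $r3=65521 $r4=6 $r5=13 $r6=6
PC=6  bne  $r1, $r3, L9      | $r0=0 $r1=13 $r2=14 $r3=65521 $r4=6 $r5=13 $r6=6  [TAKEN]
PC=7  add  $r3, $r1, $r5     | $r0=0 $r1=13 $r2=14 $r3=26 $r4=6 $r5=13 $r6=6
PC=9  xor  $r1, $r5, $r4     | $r0=0 $r1=11 $r2=14 $r3=26 $r4=6 $r5=13 $r6=6

$r0=0 $r1=11 $r2=14 $r3=26 $r4=6 $r5=13 $r6=6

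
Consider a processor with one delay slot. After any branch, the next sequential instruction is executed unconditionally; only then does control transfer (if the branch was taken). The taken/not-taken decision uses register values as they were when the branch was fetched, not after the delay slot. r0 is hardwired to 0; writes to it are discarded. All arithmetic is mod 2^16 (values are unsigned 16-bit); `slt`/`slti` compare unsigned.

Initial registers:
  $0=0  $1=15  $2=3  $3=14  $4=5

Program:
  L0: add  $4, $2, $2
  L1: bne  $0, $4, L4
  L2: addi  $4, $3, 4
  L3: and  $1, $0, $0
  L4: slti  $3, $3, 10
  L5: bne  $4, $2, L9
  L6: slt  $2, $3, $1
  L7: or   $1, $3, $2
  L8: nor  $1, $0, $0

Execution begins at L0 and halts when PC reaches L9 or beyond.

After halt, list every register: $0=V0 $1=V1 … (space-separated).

PC=0  add  $4, $2, $2        | $0=0 $1=15 $2=3 $3=14 $4=6
PC=1  bne  $0, $4, L4        | $0=0 $1=15 $2=3 $3=14 $4=6  [TAKEN]
PC=2  addi  $4, $3, 4        | $0=0 $1=15 $2=3 $3=14 $4=18
PC=4  slti  $3, $3, 10       | $0=0 $1=15 $2=3 $3=0 $4=18
PC=5  bne  $4, $2, L9        | $0=0 $1=15 $2=3 $3=0 $4=18  [TAKEN]
PC=6  slt  $2, $3, $1        | $0=0 $1=15 $2=1 $3=0 $4=18

$0=0 $1=15 $2=1 $3=0 $4=18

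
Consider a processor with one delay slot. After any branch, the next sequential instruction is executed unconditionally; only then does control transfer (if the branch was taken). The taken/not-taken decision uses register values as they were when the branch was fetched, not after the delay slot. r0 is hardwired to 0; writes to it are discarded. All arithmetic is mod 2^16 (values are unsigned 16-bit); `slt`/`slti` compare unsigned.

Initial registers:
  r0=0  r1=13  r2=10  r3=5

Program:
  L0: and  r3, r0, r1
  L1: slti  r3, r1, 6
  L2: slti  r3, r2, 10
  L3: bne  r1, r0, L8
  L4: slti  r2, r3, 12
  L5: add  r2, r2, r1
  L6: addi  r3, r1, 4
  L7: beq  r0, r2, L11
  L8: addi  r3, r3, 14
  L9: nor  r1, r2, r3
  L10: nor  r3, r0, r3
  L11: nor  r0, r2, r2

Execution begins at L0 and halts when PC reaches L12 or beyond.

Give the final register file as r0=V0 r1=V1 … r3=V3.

  step pc=0: and  r3, r0, r1  regs=(0,13,10,0)
  step pc=1: slti  r3, r1, 6  regs=(0,13,10,0)
  step pc=2: slti  r3, r2, 10  regs=(0,13,10,0)
  step pc=3: bne  r1, r0, L8  cond=T  regs=(0,13,10,0)
  step pc=4: slti  r2, r3, 12  regs=(0,13,1,0)
  step pc=8: addi  r3, r3, 14  regs=(0,13,1,14)
  step pc=9: nor  r1, r2, r3  regs=(0,65520,1,14)
  step pc=10: nor  r3, r0, r3  regs=(0,65520,1,65521)
  step pc=11: nor  r0, r2, r2  regs=(0,65520,1,65521)

r0=0 r1=65520 r2=1 r3=65521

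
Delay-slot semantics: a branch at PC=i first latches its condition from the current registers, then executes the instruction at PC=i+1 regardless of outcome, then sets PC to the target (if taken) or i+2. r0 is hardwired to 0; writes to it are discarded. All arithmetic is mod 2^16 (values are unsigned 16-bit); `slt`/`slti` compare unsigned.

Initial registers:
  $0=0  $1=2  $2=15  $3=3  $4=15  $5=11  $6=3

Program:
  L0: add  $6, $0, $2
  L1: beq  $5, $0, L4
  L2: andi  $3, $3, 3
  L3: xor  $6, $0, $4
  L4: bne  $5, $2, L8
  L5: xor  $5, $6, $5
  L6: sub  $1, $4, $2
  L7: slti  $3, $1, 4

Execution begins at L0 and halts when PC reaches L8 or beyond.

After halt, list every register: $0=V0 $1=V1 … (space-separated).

$0=0 $1=2 $2=15 $3=3 $4=15 $5=4 $6=15

  step pc=0: add  $6, $0, $2  regs=(0,2,15,3,15,11,15)
  step pc=1: beq  $5, $0, L4  cond=F  regs=(0,2,15,3,15,11,15)
  step pc=2: andi  $3, $3, 3  regs=(0,2,15,3,15,11,15)
  step pc=3: xor  $6, $0, $4  regs=(0,2,15,3,15,11,15)
  step pc=4: bne  $5, $2, L8  cond=T  regs=(0,2,15,3,15,11,15)
  step pc=5: xor  $5, $6, $5  regs=(0,2,15,3,15,4,15)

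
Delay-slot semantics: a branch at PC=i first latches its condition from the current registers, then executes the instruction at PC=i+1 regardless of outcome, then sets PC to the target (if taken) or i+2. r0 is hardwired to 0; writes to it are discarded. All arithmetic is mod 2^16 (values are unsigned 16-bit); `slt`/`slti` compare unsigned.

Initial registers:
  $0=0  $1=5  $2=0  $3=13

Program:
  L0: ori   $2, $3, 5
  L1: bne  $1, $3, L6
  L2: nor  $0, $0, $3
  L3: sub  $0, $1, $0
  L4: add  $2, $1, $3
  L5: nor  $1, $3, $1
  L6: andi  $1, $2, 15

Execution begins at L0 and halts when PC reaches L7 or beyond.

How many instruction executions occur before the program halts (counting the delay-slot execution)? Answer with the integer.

4

[0] ori   $2, $3, 5  →  {$0:0, $1:5, $2:13, $3:13}
[1] bne  $1, $3, L6  →  {$0:0, $1:5, $2:13, $3:13}  ⟨branch taken⟩
[2] nor  $0, $0, $3  →  {$0:0, $1:5, $2:13, $3:13}
[6] andi  $1, $2, 15  →  {$0:0, $1:13, $2:13, $3:13}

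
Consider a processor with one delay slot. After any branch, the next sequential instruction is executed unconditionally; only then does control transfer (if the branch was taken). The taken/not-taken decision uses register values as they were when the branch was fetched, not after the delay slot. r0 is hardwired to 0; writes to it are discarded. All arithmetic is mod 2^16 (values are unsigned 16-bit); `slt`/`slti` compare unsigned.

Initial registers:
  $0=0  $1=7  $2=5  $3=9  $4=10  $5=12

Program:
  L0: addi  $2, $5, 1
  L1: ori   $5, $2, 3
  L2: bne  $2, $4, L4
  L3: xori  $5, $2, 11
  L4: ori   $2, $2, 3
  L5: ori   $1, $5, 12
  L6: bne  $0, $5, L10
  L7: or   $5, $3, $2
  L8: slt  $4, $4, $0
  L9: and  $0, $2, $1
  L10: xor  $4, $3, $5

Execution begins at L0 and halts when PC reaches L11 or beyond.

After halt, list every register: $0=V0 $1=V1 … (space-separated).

  step pc=0: addi  $2, $5, 1  regs=(0,7,13,9,10,12)
  step pc=1: ori   $5, $2, 3  regs=(0,7,13,9,10,15)
  step pc=2: bne  $2, $4, L4  cond=T  regs=(0,7,13,9,10,15)
  step pc=3: xori  $5, $2, 11  regs=(0,7,13,9,10,6)
  step pc=4: ori   $2, $2, 3  regs=(0,7,15,9,10,6)
  step pc=5: ori   $1, $5, 12  regs=(0,14,15,9,10,6)
  step pc=6: bne  $0, $5, L10  cond=T  regs=(0,14,15,9,10,6)
  step pc=7: or   $5, $3, $2  regs=(0,14,15,9,10,15)
  step pc=10: xor  $4, $3, $5  regs=(0,14,15,9,6,15)

$0=0 $1=14 $2=15 $3=9 $4=6 $5=15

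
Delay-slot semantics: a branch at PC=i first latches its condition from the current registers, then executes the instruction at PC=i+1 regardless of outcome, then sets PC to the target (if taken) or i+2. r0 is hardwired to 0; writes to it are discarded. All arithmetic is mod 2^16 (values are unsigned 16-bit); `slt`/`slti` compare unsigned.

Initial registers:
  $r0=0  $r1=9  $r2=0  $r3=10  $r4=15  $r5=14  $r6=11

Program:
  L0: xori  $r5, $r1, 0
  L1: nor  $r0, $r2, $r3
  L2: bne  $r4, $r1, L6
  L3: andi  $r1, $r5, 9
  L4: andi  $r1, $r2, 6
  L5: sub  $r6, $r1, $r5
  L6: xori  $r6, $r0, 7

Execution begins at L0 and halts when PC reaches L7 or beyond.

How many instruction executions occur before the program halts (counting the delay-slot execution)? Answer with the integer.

  step pc=0: xori  $r5, $r1, 0  regs=(0,9,0,10,15,9,11)
  step pc=1: nor  $r0, $r2, $r3  regs=(0,9,0,10,15,9,11)
  step pc=2: bne  $r4, $r1, L6  cond=T  regs=(0,9,0,10,15,9,11)
  step pc=3: andi  $r1, $r5, 9  regs=(0,9,0,10,15,9,11)
  step pc=6: xori  $r6, $r0, 7  regs=(0,9,0,10,15,9,7)

5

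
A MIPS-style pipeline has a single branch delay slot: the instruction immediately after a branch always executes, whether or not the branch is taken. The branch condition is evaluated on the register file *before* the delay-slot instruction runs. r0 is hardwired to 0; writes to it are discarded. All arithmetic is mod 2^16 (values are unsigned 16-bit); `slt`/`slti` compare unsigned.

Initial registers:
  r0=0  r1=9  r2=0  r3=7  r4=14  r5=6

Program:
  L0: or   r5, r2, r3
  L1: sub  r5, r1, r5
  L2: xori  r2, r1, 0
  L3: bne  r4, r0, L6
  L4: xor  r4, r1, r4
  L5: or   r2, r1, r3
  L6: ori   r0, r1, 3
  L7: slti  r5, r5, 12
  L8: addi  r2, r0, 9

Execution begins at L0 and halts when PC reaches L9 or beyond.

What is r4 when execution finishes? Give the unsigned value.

7

PC=0  or   r5, r2, r3        | r0=0 r1=9 r2=0 r3=7 r4=14 r5=7
PC=1  sub  r5, r1, r5        | r0=0 r1=9 r2=0 r3=7 r4=14 r5=2
PC=2  xori  r2, r1, 0        | r0=0 r1=9 r2=9 r3=7 r4=14 r5=2
PC=3  bne  r4, r0, L6        | r0=0 r1=9 r2=9 r3=7 r4=14 r5=2  [TAKEN]
PC=4  xor  r4, r1, r4        | r0=0 r1=9 r2=9 r3=7 r4=7 r5=2
PC=6  ori   r0, r1, 3        | r0=0 r1=9 r2=9 r3=7 r4=7 r5=2
PC=7  slti  r5, r5, 12       | r0=0 r1=9 r2=9 r3=7 r4=7 r5=1
PC=8  addi  r2, r0, 9        | r0=0 r1=9 r2=9 r3=7 r4=7 r5=1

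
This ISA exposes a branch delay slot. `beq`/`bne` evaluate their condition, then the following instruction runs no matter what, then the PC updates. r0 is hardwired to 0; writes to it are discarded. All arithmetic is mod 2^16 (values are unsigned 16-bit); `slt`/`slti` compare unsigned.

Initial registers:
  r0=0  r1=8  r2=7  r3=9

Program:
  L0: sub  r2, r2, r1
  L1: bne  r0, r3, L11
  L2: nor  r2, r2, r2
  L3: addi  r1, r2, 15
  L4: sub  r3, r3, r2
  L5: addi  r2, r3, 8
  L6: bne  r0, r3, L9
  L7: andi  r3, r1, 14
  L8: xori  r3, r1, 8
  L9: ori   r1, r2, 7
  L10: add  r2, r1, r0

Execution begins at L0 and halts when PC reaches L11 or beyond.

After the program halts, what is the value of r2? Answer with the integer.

[0] sub  r2, r2, r1  →  {r0:0, r1:8, r2:65535, r3:9}
[1] bne  r0, r3, L11  →  {r0:0, r1:8, r2:65535, r3:9}  ⟨branch taken⟩
[2] nor  r2, r2, r2  →  {r0:0, r1:8, r2:0, r3:9}

0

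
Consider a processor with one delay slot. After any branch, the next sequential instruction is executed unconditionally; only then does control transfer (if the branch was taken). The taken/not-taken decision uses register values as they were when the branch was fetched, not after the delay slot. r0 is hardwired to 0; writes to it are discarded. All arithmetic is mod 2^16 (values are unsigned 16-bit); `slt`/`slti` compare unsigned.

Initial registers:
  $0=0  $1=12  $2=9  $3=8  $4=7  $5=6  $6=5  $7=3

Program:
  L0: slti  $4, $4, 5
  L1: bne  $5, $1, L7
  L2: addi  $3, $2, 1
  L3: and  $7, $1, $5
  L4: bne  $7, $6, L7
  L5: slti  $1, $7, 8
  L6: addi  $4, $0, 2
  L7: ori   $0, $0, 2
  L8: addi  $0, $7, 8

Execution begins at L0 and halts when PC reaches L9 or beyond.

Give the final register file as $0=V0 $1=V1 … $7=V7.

$0=0 $1=12 $2=9 $3=10 $4=0 $5=6 $6=5 $7=3

#0 slti  $4, $4, 5 ; 0/12/9/8/0/6/5/3
#1 bne  $5, $1, L7 ; 0/12/9/8/0/6/5/3 ; →target
#2 addi  $3, $2, 1 ; 0/12/9/10/0/6/5/3
#7 ori   $0, $0, 2 ; 0/12/9/10/0/6/5/3
#8 addi  $0, $7, 8 ; 0/12/9/10/0/6/5/3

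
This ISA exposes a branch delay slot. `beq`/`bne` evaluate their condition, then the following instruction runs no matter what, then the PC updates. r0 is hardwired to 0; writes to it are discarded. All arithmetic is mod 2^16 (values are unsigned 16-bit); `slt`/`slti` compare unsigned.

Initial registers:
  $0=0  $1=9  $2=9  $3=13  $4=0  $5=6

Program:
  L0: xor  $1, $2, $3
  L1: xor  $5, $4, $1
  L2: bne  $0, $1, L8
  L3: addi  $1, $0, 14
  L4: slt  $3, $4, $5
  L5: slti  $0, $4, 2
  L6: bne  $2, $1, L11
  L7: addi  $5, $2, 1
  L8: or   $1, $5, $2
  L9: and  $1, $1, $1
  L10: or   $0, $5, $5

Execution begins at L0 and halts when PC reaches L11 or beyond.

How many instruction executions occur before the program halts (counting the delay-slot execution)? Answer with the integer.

  step pc=0: xor  $1, $2, $3  regs=(0,4,9,13,0,6)
  step pc=1: xor  $5, $4, $1  regs=(0,4,9,13,0,4)
  step pc=2: bne  $0, $1, L8  cond=T  regs=(0,4,9,13,0,4)
  step pc=3: addi  $1, $0, 14  regs=(0,14,9,13,0,4)
  step pc=8: or   $1, $5, $2  regs=(0,13,9,13,0,4)
  step pc=9: and  $1, $1, $1  regs=(0,13,9,13,0,4)
  step pc=10: or   $0, $5, $5  regs=(0,13,9,13,0,4)

7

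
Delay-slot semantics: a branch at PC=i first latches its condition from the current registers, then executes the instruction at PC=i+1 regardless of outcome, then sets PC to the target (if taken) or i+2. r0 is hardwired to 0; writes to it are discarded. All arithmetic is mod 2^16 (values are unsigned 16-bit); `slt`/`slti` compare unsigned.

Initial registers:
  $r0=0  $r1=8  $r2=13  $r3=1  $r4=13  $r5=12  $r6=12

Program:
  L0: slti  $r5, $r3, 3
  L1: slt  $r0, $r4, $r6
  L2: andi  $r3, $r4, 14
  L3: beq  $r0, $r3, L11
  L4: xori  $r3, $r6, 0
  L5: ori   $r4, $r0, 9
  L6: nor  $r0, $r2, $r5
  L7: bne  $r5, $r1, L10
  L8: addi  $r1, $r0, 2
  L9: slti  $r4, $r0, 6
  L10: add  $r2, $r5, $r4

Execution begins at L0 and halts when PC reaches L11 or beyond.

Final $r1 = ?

[0] slti  $r5, $r3, 3  →  {$r0:0, $r1:8, $r2:13, $r3:1, $r4:13, $r5:1, $r6:12}
[1] slt  $r0, $r4, $r6  →  {$r0:0, $r1:8, $r2:13, $r3:1, $r4:13, $r5:1, $r6:12}
[2] andi  $r3, $r4, 14  →  {$r0:0, $r1:8, $r2:13, $r3:12, $r4:13, $r5:1, $r6:12}
[3] beq  $r0, $r3, L11  →  {$r0:0, $r1:8, $r2:13, $r3:12, $r4:13, $r5:1, $r6:12}  ⟨branch fallthrough⟩
[4] xori  $r3, $r6, 0  →  {$r0:0, $r1:8, $r2:13, $r3:12, $r4:13, $r5:1, $r6:12}
[5] ori   $r4, $r0, 9  →  {$r0:0, $r1:8, $r2:13, $r3:12, $r4:9, $r5:1, $r6:12}
[6] nor  $r0, $r2, $r5  →  {$r0:0, $r1:8, $r2:13, $r3:12, $r4:9, $r5:1, $r6:12}
[7] bne  $r5, $r1, L10  →  {$r0:0, $r1:8, $r2:13, $r3:12, $r4:9, $r5:1, $r6:12}  ⟨branch taken⟩
[8] addi  $r1, $r0, 2  →  {$r0:0, $r1:2, $r2:13, $r3:12, $r4:9, $r5:1, $r6:12}
[10] add  $r2, $r5, $r4  →  {$r0:0, $r1:2, $r2:10, $r3:12, $r4:9, $r5:1, $r6:12}

2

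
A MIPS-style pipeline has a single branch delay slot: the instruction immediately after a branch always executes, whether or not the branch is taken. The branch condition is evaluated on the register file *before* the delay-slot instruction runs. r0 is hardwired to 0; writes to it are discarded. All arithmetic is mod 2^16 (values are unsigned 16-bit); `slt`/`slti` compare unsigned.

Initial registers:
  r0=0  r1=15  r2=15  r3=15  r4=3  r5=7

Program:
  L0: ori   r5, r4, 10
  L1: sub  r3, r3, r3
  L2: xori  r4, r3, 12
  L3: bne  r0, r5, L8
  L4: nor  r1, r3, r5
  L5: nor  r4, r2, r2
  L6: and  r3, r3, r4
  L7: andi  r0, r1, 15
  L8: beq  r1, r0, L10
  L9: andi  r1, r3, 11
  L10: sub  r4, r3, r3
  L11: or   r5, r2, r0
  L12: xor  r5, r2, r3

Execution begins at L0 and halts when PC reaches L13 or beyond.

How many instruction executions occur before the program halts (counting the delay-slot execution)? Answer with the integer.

PC=0  ori   r5, r4, 10       | r0=0 r1=15 r2=15 r3=15 r4=3 r5=11
PC=1  sub  r3, r3, r3        | r0=0 r1=15 r2=15 r3=0 r4=3 r5=11
PC=2  xori  r4, r3, 12       | r0=0 r1=15 r2=15 r3=0 r4=12 r5=11
PC=3  bne  r0, r5, L8        | r0=0 r1=15 r2=15 r3=0 r4=12 r5=11  [TAKEN]
PC=4  nor  r1, r3, r5        | r0=0 r1=65524 r2=15 r3=0 r4=12 r5=11
PC=8  beq  r1, r0, L10       | r0=0 r1=65524 r2=15 r3=0 r4=12 r5=11  [not taken]
PC=9  andi  r1, r3, 11       | r0=0 r1=0 r2=15 r3=0 r4=12 r5=11
PC=10 sub  r4, r3, r3        | r0=0 r1=0 r2=15 r3=0 r4=0 r5=11
PC=11 or   r5, r2, r0        | r0=0 r1=0 r2=15 r3=0 r4=0 r5=15
PC=12 xor  r5, r2, r3        | r0=0 r1=0 r2=15 r3=0 r4=0 r5=15

10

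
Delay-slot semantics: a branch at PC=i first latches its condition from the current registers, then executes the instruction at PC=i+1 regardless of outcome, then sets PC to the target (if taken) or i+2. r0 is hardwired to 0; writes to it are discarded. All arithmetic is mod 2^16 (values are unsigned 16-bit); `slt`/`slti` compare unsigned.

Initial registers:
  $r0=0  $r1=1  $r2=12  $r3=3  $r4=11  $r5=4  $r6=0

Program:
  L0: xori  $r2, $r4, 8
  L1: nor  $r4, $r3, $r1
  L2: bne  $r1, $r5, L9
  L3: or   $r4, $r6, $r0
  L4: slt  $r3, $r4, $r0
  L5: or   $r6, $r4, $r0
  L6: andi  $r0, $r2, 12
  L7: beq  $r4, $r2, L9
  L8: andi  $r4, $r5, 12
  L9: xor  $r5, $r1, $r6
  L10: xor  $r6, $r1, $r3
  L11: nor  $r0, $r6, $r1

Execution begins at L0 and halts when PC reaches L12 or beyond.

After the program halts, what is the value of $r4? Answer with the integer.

0

#0 xori  $r2, $r4, 8 ; 0/1/3/3/11/4/0
#1 nor  $r4, $r3, $r1 ; 0/1/3/3/65532/4/0
#2 bne  $r1, $r5, L9 ; 0/1/3/3/65532/4/0 ; →target
#3 or   $r4, $r6, $r0 ; 0/1/3/3/0/4/0
#9 xor  $r5, $r1, $r6 ; 0/1/3/3/0/1/0
#10 xor  $r6, $r1, $r3 ; 0/1/3/3/0/1/2
#11 nor  $r0, $r6, $r1 ; 0/1/3/3/0/1/2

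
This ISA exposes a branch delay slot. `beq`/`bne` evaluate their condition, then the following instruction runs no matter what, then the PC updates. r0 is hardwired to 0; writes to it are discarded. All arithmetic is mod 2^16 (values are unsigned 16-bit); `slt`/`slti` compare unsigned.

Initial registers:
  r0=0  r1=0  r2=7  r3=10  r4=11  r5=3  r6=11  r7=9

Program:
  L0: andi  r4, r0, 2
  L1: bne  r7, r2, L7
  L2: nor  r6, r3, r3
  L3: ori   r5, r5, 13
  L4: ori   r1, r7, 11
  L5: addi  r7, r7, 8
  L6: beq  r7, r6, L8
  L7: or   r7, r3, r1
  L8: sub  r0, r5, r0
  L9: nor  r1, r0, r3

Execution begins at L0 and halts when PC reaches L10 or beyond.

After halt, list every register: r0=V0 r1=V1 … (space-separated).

r0=0 r1=65525 r2=7 r3=10 r4=0 r5=3 r6=65525 r7=10

PC=0  andi  r4, r0, 2        | r0=0 r1=0 r2=7 r3=10 r4=0 r5=3 r6=11 r7=9
PC=1  bne  r7, r2, L7        | r0=0 r1=0 r2=7 r3=10 r4=0 r5=3 r6=11 r7=9  [TAKEN]
PC=2  nor  r6, r3, r3        | r0=0 r1=0 r2=7 r3=10 r4=0 r5=3 r6=65525 r7=9
PC=7  or   r7, r3, r1        | r0=0 r1=0 r2=7 r3=10 r4=0 r5=3 r6=65525 r7=10
PC=8  sub  r0, r5, r0        | r0=0 r1=0 r2=7 r3=10 r4=0 r5=3 r6=65525 r7=10
PC=9  nor  r1, r0, r3        | r0=0 r1=65525 r2=7 r3=10 r4=0 r5=3 r6=65525 r7=10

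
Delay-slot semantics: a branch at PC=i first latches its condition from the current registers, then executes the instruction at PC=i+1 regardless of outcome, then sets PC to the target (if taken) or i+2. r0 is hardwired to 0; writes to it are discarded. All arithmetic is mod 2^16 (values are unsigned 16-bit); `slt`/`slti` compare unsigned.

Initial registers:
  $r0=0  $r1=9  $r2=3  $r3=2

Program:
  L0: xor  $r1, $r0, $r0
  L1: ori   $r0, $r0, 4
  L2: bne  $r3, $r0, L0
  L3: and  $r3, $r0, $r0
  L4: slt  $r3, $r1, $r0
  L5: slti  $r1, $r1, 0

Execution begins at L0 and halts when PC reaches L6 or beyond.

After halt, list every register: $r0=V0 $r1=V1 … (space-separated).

#0 xor  $r1, $r0, $r0 ; 0/0/3/2
#1 ori   $r0, $r0, 4 ; 0/0/3/2
#2 bne  $r3, $r0, L0 ; 0/0/3/2 ; →target
#3 and  $r3, $r0, $r0 ; 0/0/3/0
#0 xor  $r1, $r0, $r0 ; 0/0/3/0
#1 ori   $r0, $r0, 4 ; 0/0/3/0
#2 bne  $r3, $r0, L0 ; 0/0/3/0 ; →fallthru
#3 and  $r3, $r0, $r0 ; 0/0/3/0
#4 slt  $r3, $r1, $r0 ; 0/0/3/0
#5 slti  $r1, $r1, 0 ; 0/0/3/0

$r0=0 $r1=0 $r2=3 $r3=0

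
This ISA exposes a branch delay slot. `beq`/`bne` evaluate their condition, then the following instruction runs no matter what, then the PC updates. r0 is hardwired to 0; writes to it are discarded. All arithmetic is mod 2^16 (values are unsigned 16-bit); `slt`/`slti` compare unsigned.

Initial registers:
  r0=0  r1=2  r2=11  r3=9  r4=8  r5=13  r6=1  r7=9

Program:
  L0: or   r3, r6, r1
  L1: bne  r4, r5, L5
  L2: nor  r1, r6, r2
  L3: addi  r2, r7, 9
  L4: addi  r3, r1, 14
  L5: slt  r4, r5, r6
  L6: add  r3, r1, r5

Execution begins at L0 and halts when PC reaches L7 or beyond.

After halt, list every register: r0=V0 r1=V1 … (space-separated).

r0=0 r1=65524 r2=11 r3=1 r4=0 r5=13 r6=1 r7=9

#0 or   r3, r6, r1 ; 0/2/11/3/8/13/1/9
#1 bne  r4, r5, L5 ; 0/2/11/3/8/13/1/9 ; →target
#2 nor  r1, r6, r2 ; 0/65524/11/3/8/13/1/9
#5 slt  r4, r5, r6 ; 0/65524/11/3/0/13/1/9
#6 add  r3, r1, r5 ; 0/65524/11/1/0/13/1/9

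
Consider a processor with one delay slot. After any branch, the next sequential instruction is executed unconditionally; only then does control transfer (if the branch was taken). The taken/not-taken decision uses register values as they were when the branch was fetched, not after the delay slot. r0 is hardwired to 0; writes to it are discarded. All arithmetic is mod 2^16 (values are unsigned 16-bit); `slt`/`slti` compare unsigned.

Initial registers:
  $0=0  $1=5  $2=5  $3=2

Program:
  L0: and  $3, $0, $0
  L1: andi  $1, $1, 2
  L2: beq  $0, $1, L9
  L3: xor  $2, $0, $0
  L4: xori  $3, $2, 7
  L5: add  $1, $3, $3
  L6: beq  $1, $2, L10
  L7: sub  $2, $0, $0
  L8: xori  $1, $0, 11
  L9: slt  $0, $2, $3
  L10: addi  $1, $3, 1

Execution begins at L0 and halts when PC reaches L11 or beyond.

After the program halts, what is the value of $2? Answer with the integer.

#0 and  $3, $0, $0 ; 0/5/5/0
#1 andi  $1, $1, 2 ; 0/0/5/0
#2 beq  $0, $1, L9 ; 0/0/5/0 ; →target
#3 xor  $2, $0, $0 ; 0/0/0/0
#9 slt  $0, $2, $3 ; 0/0/0/0
#10 addi  $1, $3, 1 ; 0/1/0/0

0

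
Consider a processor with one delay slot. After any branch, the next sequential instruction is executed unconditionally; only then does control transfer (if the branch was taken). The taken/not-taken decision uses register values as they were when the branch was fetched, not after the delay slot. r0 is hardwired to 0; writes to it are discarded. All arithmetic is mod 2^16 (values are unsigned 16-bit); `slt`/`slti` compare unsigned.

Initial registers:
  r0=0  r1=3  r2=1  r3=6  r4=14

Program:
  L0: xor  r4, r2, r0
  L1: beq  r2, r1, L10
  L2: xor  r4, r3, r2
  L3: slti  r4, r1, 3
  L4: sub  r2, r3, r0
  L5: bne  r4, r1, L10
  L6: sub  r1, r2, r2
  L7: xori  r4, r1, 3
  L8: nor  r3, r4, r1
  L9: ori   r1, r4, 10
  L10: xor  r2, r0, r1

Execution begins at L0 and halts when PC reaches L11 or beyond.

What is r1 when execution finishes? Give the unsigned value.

0

  step pc=0: xor  r4, r2, r0  regs=(0,3,1,6,1)
  step pc=1: beq  r2, r1, L10  cond=F  regs=(0,3,1,6,1)
  step pc=2: xor  r4, r3, r2  regs=(0,3,1,6,7)
  step pc=3: slti  r4, r1, 3  regs=(0,3,1,6,0)
  step pc=4: sub  r2, r3, r0  regs=(0,3,6,6,0)
  step pc=5: bne  r4, r1, L10  cond=T  regs=(0,3,6,6,0)
  step pc=6: sub  r1, r2, r2  regs=(0,0,6,6,0)
  step pc=10: xor  r2, r0, r1  regs=(0,0,0,6,0)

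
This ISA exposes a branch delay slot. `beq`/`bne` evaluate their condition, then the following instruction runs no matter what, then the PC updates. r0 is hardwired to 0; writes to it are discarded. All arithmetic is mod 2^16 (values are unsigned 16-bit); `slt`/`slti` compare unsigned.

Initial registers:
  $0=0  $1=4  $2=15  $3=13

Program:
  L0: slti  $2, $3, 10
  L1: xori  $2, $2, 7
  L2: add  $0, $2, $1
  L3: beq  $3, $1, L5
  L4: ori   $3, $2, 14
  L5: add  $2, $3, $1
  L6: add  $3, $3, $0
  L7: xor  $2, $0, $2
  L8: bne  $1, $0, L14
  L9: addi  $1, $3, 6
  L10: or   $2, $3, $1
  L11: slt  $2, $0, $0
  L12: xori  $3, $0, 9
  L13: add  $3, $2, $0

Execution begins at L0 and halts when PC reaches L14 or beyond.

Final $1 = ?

21

[0] slti  $2, $3, 10  →  {$0:0, $1:4, $2:0, $3:13}
[1] xori  $2, $2, 7  →  {$0:0, $1:4, $2:7, $3:13}
[2] add  $0, $2, $1  →  {$0:0, $1:4, $2:7, $3:13}
[3] beq  $3, $1, L5  →  {$0:0, $1:4, $2:7, $3:13}  ⟨branch fallthrough⟩
[4] ori   $3, $2, 14  →  {$0:0, $1:4, $2:7, $3:15}
[5] add  $2, $3, $1  →  {$0:0, $1:4, $2:19, $3:15}
[6] add  $3, $3, $0  →  {$0:0, $1:4, $2:19, $3:15}
[7] xor  $2, $0, $2  →  {$0:0, $1:4, $2:19, $3:15}
[8] bne  $1, $0, L14  →  {$0:0, $1:4, $2:19, $3:15}  ⟨branch taken⟩
[9] addi  $1, $3, 6  →  {$0:0, $1:21, $2:19, $3:15}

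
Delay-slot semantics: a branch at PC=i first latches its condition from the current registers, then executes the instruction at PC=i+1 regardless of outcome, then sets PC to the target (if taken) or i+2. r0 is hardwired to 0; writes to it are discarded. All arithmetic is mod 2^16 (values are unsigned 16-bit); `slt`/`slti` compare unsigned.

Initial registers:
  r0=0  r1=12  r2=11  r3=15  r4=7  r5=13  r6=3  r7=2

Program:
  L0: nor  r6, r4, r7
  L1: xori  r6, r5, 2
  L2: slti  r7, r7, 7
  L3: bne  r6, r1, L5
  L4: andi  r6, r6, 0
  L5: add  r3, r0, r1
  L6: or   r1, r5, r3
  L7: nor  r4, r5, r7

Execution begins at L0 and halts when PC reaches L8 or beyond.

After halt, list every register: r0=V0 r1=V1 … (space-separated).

#0 nor  r6, r4, r7 ; 0/12/11/15/7/13/65528/2
#1 xori  r6, r5, 2 ; 0/12/11/15/7/13/15/2
#2 slti  r7, r7, 7 ; 0/12/11/15/7/13/15/1
#3 bne  r6, r1, L5 ; 0/12/11/15/7/13/15/1 ; →target
#4 andi  r6, r6, 0 ; 0/12/11/15/7/13/0/1
#5 add  r3, r0, r1 ; 0/12/11/12/7/13/0/1
#6 or   r1, r5, r3 ; 0/13/11/12/7/13/0/1
#7 nor  r4, r5, r7 ; 0/13/11/12/65522/13/0/1

r0=0 r1=13 r2=11 r3=12 r4=65522 r5=13 r6=0 r7=1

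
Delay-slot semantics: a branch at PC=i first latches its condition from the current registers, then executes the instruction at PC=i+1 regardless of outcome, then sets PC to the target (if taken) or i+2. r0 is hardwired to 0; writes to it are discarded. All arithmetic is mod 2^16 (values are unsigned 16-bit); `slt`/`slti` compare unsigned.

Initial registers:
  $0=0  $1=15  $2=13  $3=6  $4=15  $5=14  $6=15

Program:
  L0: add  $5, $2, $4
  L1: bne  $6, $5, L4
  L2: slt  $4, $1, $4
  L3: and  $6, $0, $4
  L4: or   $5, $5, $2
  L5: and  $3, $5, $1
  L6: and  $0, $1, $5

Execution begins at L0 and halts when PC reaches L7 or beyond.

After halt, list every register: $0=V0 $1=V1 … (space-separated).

PC=0  add  $5, $2, $4        | $0=0 $1=15 $2=13 $3=6 $4=15 $5=28 $6=15
PC=1  bne  $6, $5, L4        | $0=0 $1=15 $2=13 $3=6 $4=15 $5=28 $6=15  [TAKEN]
PC=2  slt  $4, $1, $4        | $0=0 $1=15 $2=13 $3=6 $4=0 $5=28 $6=15
PC=4  or   $5, $5, $2        | $0=0 $1=15 $2=13 $3=6 $4=0 $5=29 $6=15
PC=5  and  $3, $5, $1        | $0=0 $1=15 $2=13 $3=13 $4=0 $5=29 $6=15
PC=6  and  $0, $1, $5        | $0=0 $1=15 $2=13 $3=13 $4=0 $5=29 $6=15

$0=0 $1=15 $2=13 $3=13 $4=0 $5=29 $6=15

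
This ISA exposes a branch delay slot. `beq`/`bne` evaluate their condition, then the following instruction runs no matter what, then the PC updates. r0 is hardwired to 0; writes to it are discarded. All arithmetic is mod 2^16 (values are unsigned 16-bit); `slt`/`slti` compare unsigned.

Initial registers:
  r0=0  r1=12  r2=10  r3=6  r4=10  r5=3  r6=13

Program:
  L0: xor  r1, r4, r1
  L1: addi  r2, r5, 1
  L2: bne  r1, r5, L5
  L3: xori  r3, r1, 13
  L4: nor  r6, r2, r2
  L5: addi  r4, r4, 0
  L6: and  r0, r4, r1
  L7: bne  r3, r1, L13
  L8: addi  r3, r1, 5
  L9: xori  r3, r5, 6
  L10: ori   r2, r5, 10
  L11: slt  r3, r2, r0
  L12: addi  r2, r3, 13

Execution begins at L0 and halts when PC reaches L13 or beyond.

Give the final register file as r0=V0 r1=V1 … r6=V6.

r0=0 r1=6 r2=4 r3=11 r4=10 r5=3 r6=13

PC=0  xor  r1, r4, r1        | r0=0 r1=6 r2=10 r3=6 r4=10 r5=3 r6=13
PC=1  addi  r2, r5, 1        | r0=0 r1=6 r2=4 r3=6 r4=10 r5=3 r6=13
PC=2  bne  r1, r5, L5        | r0=0 r1=6 r2=4 r3=6 r4=10 r5=3 r6=13  [TAKEN]
PC=3  xori  r3, r1, 13       | r0=0 r1=6 r2=4 r3=11 r4=10 r5=3 r6=13
PC=5  addi  r4, r4, 0        | r0=0 r1=6 r2=4 r3=11 r4=10 r5=3 r6=13
PC=6  and  r0, r4, r1        | r0=0 r1=6 r2=4 r3=11 r4=10 r5=3 r6=13
PC=7  bne  r3, r1, L13       | r0=0 r1=6 r2=4 r3=11 r4=10 r5=3 r6=13  [TAKEN]
PC=8  addi  r3, r1, 5        | r0=0 r1=6 r2=4 r3=11 r4=10 r5=3 r6=13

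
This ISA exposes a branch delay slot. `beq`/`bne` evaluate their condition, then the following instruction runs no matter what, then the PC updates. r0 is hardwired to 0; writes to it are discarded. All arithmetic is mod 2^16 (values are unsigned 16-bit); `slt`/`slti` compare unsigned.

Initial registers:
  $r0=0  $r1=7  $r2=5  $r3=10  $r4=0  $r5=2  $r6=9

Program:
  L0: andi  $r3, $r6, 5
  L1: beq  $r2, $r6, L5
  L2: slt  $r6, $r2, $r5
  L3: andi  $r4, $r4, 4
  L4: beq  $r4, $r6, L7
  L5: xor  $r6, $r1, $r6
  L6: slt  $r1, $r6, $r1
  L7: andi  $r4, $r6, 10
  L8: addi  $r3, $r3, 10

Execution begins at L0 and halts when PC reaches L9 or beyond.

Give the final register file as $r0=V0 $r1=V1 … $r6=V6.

$r0=0 $r1=7 $r2=5 $r3=11 $r4=2 $r5=2 $r6=7

  step pc=0: andi  $r3, $r6, 5  regs=(0,7,5,1,0,2,9)
  step pc=1: beq  $r2, $r6, L5  cond=F  regs=(0,7,5,1,0,2,9)
  step pc=2: slt  $r6, $r2, $r5  regs=(0,7,5,1,0,2,0)
  step pc=3: andi  $r4, $r4, 4  regs=(0,7,5,1,0,2,0)
  step pc=4: beq  $r4, $r6, L7  cond=T  regs=(0,7,5,1,0,2,0)
  step pc=5: xor  $r6, $r1, $r6  regs=(0,7,5,1,0,2,7)
  step pc=7: andi  $r4, $r6, 10  regs=(0,7,5,1,2,2,7)
  step pc=8: addi  $r3, $r3, 10  regs=(0,7,5,11,2,2,7)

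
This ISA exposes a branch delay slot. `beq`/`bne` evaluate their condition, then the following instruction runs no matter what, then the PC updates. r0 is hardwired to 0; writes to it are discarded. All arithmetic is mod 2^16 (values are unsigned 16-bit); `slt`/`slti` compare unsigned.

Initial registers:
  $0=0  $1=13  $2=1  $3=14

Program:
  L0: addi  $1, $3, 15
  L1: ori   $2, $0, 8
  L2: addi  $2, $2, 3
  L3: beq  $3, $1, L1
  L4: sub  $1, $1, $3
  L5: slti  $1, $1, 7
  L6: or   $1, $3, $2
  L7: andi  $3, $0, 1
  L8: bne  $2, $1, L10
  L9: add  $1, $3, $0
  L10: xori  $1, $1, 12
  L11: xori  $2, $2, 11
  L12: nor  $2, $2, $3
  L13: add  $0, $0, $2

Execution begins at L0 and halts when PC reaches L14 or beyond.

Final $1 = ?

12

#0 addi  $1, $3, 15 ; 0/29/1/14
#1 ori   $2, $0, 8 ; 0/29/8/14
#2 addi  $2, $2, 3 ; 0/29/11/14
#3 beq  $3, $1, L1 ; 0/29/11/14 ; →fallthru
#4 sub  $1, $1, $3 ; 0/15/11/14
#5 slti  $1, $1, 7 ; 0/0/11/14
#6 or   $1, $3, $2 ; 0/15/11/14
#7 andi  $3, $0, 1 ; 0/15/11/0
#8 bne  $2, $1, L10 ; 0/15/11/0 ; →target
#9 add  $1, $3, $0 ; 0/0/11/0
#10 xori  $1, $1, 12 ; 0/12/11/0
#11 xori  $2, $2, 11 ; 0/12/0/0
#12 nor  $2, $2, $3 ; 0/12/65535/0
#13 add  $0, $0, $2 ; 0/12/65535/0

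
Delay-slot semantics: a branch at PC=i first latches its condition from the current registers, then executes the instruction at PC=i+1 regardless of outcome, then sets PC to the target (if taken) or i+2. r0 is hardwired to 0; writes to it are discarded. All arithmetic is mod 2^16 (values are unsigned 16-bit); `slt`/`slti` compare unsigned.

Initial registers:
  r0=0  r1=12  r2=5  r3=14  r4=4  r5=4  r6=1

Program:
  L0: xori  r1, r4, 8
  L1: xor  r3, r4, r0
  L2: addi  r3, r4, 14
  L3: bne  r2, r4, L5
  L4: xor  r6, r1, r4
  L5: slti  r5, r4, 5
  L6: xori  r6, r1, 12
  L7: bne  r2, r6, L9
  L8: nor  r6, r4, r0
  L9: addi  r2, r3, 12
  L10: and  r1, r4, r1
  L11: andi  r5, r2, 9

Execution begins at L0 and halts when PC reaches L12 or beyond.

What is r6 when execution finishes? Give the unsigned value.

  step pc=0: xori  r1, r4, 8  regs=(0,12,5,14,4,4,1)
  step pc=1: xor  r3, r4, r0  regs=(0,12,5,4,4,4,1)
  step pc=2: addi  r3, r4, 14  regs=(0,12,5,18,4,4,1)
  step pc=3: bne  r2, r4, L5  cond=T  regs=(0,12,5,18,4,4,1)
  step pc=4: xor  r6, r1, r4  regs=(0,12,5,18,4,4,8)
  step pc=5: slti  r5, r4, 5  regs=(0,12,5,18,4,1,8)
  step pc=6: xori  r6, r1, 12  regs=(0,12,5,18,4,1,0)
  step pc=7: bne  r2, r6, L9  cond=T  regs=(0,12,5,18,4,1,0)
  step pc=8: nor  r6, r4, r0  regs=(0,12,5,18,4,1,65531)
  step pc=9: addi  r2, r3, 12  regs=(0,12,30,18,4,1,65531)
  step pc=10: and  r1, r4, r1  regs=(0,4,30,18,4,1,65531)
  step pc=11: andi  r5, r2, 9  regs=(0,4,30,18,4,8,65531)

65531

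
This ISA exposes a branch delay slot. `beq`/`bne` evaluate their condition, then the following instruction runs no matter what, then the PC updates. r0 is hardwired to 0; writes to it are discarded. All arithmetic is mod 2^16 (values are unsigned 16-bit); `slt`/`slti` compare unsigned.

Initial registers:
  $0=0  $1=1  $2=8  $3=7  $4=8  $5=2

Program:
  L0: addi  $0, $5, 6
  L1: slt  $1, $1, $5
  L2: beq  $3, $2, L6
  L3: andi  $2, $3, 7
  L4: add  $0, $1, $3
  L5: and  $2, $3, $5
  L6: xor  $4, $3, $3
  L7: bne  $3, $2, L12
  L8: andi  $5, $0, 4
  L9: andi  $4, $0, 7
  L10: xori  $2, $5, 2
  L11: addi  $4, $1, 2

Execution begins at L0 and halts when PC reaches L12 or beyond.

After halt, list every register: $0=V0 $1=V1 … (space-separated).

$0=0 $1=1 $2=2 $3=7 $4=0 $5=0

[0] addi  $0, $5, 6  →  {$0:0, $1:1, $2:8, $3:7, $4:8, $5:2}
[1] slt  $1, $1, $5  →  {$0:0, $1:1, $2:8, $3:7, $4:8, $5:2}
[2] beq  $3, $2, L6  →  {$0:0, $1:1, $2:8, $3:7, $4:8, $5:2}  ⟨branch fallthrough⟩
[3] andi  $2, $3, 7  →  {$0:0, $1:1, $2:7, $3:7, $4:8, $5:2}
[4] add  $0, $1, $3  →  {$0:0, $1:1, $2:7, $3:7, $4:8, $5:2}
[5] and  $2, $3, $5  →  {$0:0, $1:1, $2:2, $3:7, $4:8, $5:2}
[6] xor  $4, $3, $3  →  {$0:0, $1:1, $2:2, $3:7, $4:0, $5:2}
[7] bne  $3, $2, L12  →  {$0:0, $1:1, $2:2, $3:7, $4:0, $5:2}  ⟨branch taken⟩
[8] andi  $5, $0, 4  →  {$0:0, $1:1, $2:2, $3:7, $4:0, $5:0}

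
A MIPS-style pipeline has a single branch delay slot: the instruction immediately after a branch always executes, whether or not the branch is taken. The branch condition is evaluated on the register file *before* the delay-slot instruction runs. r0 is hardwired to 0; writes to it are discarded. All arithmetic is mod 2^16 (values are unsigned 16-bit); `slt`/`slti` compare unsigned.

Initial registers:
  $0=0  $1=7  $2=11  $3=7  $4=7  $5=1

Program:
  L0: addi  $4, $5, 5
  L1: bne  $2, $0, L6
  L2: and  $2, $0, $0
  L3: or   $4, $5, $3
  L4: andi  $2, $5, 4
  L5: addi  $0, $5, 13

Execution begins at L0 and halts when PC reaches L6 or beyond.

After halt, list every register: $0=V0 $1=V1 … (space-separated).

PC=0  addi  $4, $5, 5        | $0=0 $1=7 $2=11 $3=7 $4=6 $5=1
PC=1  bne  $2, $0, L6        | $0=0 $1=7 $2=11 $3=7 $4=6 $5=1  [TAKEN]
PC=2  and  $2, $0, $0        | $0=0 $1=7 $2=0 $3=7 $4=6 $5=1

$0=0 $1=7 $2=0 $3=7 $4=6 $5=1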